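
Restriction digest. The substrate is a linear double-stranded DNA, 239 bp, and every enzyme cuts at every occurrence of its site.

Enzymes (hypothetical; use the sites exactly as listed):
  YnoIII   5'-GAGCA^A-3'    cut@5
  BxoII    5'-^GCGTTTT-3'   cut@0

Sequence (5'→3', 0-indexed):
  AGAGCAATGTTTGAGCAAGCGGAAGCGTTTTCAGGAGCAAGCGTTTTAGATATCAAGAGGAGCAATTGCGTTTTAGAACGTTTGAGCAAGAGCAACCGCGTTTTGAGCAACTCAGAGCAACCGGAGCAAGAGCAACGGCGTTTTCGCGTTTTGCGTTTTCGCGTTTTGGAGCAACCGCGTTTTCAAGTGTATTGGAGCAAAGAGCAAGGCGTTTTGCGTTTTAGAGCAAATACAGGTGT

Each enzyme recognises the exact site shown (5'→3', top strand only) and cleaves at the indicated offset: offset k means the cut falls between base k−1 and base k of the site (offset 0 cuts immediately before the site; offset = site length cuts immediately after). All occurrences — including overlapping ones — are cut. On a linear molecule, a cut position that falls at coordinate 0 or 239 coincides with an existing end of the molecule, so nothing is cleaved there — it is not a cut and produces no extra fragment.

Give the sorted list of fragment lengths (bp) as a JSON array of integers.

Site scan:
  YnoIII GAGCAA/5: at [1, 12, 34, 59, 83, 89, 104, 114, 123, 129, 168, 194, 201, 223] ⇒ [6, 17, 39, 64, 88, 94, 109, 119, 128, 134, 173, 199, 206, 228]
  BxoII GCGTTTT/0: at [24, 40, 67, 97, 137, 145, 152, 160, 176, 208, 215] ⇒ [24, 40, 67, 97, 137, 145, 152, 160, 176, 208, 215]

All cut coordinates (distinct, sorted): [6, 17, 24, 39, 40, 64, 67, 88, 94, 97, 109, 119, 128, 134, 137, 145, 152, 160, 173, 176, 199, 206, 208, 215, 228]

Fragment lengths:
  [0,6): 6 bp
  [6,17): 11 bp
  [17,24): 7 bp
  [24,39): 15 bp
  [39,40): 1 bp
  [40,64): 24 bp
  [64,67): 3 bp
  [67,88): 21 bp
  [88,94): 6 bp
  [94,97): 3 bp
  [97,109): 12 bp
  [109,119): 10 bp
  [119,128): 9 bp
  [128,134): 6 bp
  [134,137): 3 bp
  [137,145): 8 bp
  [145,152): 7 bp
  [152,160): 8 bp
  [160,173): 13 bp
  [173,176): 3 bp
  [176,199): 23 bp
  [199,206): 7 bp
  [206,208): 2 bp
  [208,215): 7 bp
  [215,228): 13 bp
  [228,239): 11 bp

[1,2,3,3,3,3,6,6,6,7,7,7,7,8,8,9,10,11,11,12,13,13,15,21,23,24]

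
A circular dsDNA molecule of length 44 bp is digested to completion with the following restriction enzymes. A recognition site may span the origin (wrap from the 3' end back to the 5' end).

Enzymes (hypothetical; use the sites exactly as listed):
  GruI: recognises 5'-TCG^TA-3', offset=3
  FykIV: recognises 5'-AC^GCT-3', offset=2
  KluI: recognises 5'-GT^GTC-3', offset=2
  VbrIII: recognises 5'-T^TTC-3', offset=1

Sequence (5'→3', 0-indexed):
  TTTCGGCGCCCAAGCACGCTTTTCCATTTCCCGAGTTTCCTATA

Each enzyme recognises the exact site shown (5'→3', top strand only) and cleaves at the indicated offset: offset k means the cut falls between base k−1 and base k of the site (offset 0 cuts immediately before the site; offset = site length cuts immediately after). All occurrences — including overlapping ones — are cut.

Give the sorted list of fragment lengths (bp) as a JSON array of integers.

Site scan:
  GruI (TCGTA, off=3): no sites
  FykIV ACGCT/2: at [15] ⇒ [17]
  KluI (GTGTC, off=2): no sites
  VbrIII TTTC/1: at [0, 20, 26, 35] ⇒ [1, 21, 27, 36]

All cut coordinates (distinct, sorted): [1, 17, 21, 27, 36]

Fragment lengths:
  1→17: 16 bp
  17→21: 4 bp
  21→27: 6 bp
  27→36: 9 bp
  36→1 (wrap): 44-36+1 = 9 bp

[4,6,9,9,16]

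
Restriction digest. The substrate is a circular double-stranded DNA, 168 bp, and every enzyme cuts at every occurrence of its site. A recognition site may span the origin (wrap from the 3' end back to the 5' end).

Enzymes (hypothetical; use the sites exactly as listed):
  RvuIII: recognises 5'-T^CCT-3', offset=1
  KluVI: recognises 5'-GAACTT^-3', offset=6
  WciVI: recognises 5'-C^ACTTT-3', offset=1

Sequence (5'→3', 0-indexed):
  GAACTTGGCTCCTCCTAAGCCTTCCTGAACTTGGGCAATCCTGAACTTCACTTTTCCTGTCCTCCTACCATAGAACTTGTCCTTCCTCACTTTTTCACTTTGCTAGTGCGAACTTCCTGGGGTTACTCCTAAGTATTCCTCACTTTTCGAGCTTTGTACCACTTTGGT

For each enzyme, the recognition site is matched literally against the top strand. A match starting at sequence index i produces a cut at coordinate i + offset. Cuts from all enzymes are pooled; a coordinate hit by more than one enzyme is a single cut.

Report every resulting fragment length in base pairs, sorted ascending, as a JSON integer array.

[1,2,3,3,4,4,4,4,5,6,7,8,9,9,10,10,12,14,15,19,19]

Per-enzyme occurrences:
  RvuIII (TCCT, off=1): starts [9, 12, 22, 38, 54, 59, 62, 79, 83, 114, 126, 136] → cuts [10, 13, 23, 39, 55, 60, 63, 80, 84, 115, 127, 137]
  KluVI (GAACTT, off=6): starts [0, 26, 42, 72, 109] → cuts [6, 32, 48, 78, 115]
  WciVI (CACTTT, off=1): starts [48, 87, 95, 140, 159] → cuts [49, 88, 96, 141, 160]

Pooled cuts: [6, 10, 13, 23, 32, 39, 48, 49, 55, 60, 63, 78, 80, 84, 88, 96, 115, 127, 137, 141, 160]

Fragment lengths:
  6→10: 4 bp
  10→13: 3 bp
  13→23: 10 bp
  23→32: 9 bp
  32→39: 7 bp
  39→48: 9 bp
  48→49: 1 bp
  49→55: 6 bp
  55→60: 5 bp
  60→63: 3 bp
  63→78: 15 bp
  78→80: 2 bp
  80→84: 4 bp
  84→88: 4 bp
  88→96: 8 bp
  96→115: 19 bp
  115→127: 12 bp
  127→137: 10 bp
  137→141: 4 bp
  141→160: 19 bp
  160→6 (wrap): 168-160+6 = 14 bp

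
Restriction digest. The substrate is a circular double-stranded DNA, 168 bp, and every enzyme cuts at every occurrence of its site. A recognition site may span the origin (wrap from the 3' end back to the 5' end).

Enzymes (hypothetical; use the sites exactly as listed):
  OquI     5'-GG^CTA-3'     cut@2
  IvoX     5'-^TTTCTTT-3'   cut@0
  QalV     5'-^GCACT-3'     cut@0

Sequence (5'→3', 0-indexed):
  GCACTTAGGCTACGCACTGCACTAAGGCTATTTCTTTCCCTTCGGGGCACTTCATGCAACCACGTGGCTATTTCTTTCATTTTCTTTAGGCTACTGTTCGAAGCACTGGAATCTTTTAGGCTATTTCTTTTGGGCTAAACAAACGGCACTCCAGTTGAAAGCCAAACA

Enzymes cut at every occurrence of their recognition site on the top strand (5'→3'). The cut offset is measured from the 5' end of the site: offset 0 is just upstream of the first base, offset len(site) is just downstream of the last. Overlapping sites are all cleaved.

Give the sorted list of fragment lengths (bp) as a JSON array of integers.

[3,3,3,4,5,9,9,10,10,11,11,12,16,18,21,23]

Scan for sites:
  OquI GGCTA/2: at [7, 25, 65, 88, 118, 132] ⇒ [9, 27, 67, 90, 120, 134]
  IvoX TTTCTTT/0: at [30, 70, 80, 123] ⇒ [30, 70, 80, 123]
  QalV GCACT/0: at [0, 13, 18, 46, 102, 145] ⇒ [0, 13, 18, 46, 102, 145]

All cut coordinates (distinct, sorted): [0, 9, 13, 18, 27, 30, 46, 67, 70, 80, 90, 102, 120, 123, 134, 145]

Fragments:
  0→9: 9 bp
  9→13: 4 bp
  13→18: 5 bp
  18→27: 9 bp
  27→30: 3 bp
  30→46: 16 bp
  46→67: 21 bp
  67→70: 3 bp
  70→80: 10 bp
  80→90: 10 bp
  90→102: 12 bp
  102→120: 18 bp
  120→123: 3 bp
  123→134: 11 bp
  134→145: 11 bp
  145→0 (wrap): 168-145+0 = 23 bp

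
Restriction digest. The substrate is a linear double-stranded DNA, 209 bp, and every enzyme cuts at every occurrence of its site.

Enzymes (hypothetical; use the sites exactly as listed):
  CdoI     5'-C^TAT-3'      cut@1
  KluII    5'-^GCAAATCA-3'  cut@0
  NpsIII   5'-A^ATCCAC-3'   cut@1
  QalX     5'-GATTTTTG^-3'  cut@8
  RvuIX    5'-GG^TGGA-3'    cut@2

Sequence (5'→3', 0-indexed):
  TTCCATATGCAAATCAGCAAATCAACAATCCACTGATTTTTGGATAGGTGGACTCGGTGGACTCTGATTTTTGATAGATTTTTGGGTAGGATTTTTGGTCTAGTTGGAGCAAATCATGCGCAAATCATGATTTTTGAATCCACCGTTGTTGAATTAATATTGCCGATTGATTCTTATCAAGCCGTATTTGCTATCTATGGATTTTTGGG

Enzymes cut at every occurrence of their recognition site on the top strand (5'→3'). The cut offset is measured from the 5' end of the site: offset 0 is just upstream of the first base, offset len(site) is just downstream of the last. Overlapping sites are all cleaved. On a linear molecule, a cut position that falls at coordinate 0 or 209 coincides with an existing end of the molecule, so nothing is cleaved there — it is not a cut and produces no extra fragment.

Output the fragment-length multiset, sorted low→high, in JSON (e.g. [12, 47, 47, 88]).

Per-enzyme occurrences:
  CdoI (CTAT, off=1): starts [190, 194] → cuts [191, 195]
  KluII (GCAAATCA, off=0): starts [8, 16, 108, 119] → cuts [8, 16, 108, 119]
  NpsIII (AATCCAC, off=1): starts [26, 136] → cuts [27, 137]
  QalX (GATTTTTG, off=8): starts [34, 65, 76, 89, 128, 199] → cuts [42, 73, 84, 97, 136, 207]
  RvuIX (GGTGGA, off=2): starts [46, 55] → cuts [48, 57]

Pooled cuts: [8, 16, 27, 42, 48, 57, 73, 84, 97, 108, 119, 136, 137, 191, 195, 207]

Fragments:
  [0,8): 8 bp
  [8,16): 8 bp
  [16,27): 11 bp
  [27,42): 15 bp
  [42,48): 6 bp
  [48,57): 9 bp
  [57,73): 16 bp
  [73,84): 11 bp
  [84,97): 13 bp
  [97,108): 11 bp
  [108,119): 11 bp
  [119,136): 17 bp
  [136,137): 1 bp
  [137,191): 54 bp
  [191,195): 4 bp
  [195,207): 12 bp
  [207,209): 2 bp

[1,2,4,6,8,8,9,11,11,11,11,12,13,15,16,17,54]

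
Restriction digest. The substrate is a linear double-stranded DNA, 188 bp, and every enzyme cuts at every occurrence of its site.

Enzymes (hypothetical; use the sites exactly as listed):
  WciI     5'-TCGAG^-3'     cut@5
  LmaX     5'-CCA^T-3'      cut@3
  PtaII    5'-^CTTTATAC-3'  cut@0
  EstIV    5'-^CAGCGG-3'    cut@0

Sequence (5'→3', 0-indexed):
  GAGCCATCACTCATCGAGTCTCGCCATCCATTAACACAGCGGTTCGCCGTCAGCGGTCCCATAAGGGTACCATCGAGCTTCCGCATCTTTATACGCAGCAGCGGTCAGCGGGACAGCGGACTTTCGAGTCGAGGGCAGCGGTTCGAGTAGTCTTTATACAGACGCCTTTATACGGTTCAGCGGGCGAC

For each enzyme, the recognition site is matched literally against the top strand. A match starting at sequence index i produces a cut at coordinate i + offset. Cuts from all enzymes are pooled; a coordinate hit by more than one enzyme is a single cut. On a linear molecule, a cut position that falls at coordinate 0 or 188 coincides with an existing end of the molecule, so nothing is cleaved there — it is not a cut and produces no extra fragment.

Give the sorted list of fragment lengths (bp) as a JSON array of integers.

Site scan:
  WciI TCGAG/5: at [13, 72, 123, 128, 142] ⇒ [18, 77, 128, 133, 147]
  LmaX CCAT/3: at [3, 23, 27, 58, 69] ⇒ [6, 26, 30, 61, 72]
  PtaII CTTTATAC/0: at [86, 151, 165] ⇒ [86, 151, 165]
  EstIV CAGCGG/0: at [36, 50, 98, 105, 113, 135, 177] ⇒ [36, 50, 98, 105, 113, 135, 177]

All cut coordinates (distinct, sorted): [6, 18, 26, 30, 36, 50, 61, 72, 77, 86, 98, 105, 113, 128, 133, 135, 147, 151, 165, 177]

Fragments:
  [0,6): 6 bp
  [6,18): 12 bp
  [18,26): 8 bp
  [26,30): 4 bp
  [30,36): 6 bp
  [36,50): 14 bp
  [50,61): 11 bp
  [61,72): 11 bp
  [72,77): 5 bp
  [77,86): 9 bp
  [86,98): 12 bp
  [98,105): 7 bp
  [105,113): 8 bp
  [113,128): 15 bp
  [128,133): 5 bp
  [133,135): 2 bp
  [135,147): 12 bp
  [147,151): 4 bp
  [151,165): 14 bp
  [165,177): 12 bp
  [177,188): 11 bp

[2,4,4,5,5,6,6,7,8,8,9,11,11,11,12,12,12,12,14,14,15]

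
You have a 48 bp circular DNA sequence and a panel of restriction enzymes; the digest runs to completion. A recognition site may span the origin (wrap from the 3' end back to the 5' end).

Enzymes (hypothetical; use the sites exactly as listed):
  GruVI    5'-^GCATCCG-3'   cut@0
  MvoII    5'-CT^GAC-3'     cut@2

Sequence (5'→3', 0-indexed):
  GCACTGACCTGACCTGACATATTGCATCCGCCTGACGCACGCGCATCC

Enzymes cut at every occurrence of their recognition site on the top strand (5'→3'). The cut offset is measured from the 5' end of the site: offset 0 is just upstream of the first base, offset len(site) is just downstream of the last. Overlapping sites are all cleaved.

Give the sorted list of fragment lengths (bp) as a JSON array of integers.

[5,5,8,9,10,11]

Site scan:
  GruVI GCATCCG/0: at [23, 42] ⇒ [23, 42]
  MvoII CTGAC/2: at [3, 8, 13, 31] ⇒ [5, 10, 15, 33]

Pooled cuts: [5, 10, 15, 23, 33, 42]

Fragment lengths:
  5→10: 5 bp
  10→15: 5 bp
  15→23: 8 bp
  23→33: 10 bp
  33→42: 9 bp
  42→5 (wrap): 48-42+5 = 11 bp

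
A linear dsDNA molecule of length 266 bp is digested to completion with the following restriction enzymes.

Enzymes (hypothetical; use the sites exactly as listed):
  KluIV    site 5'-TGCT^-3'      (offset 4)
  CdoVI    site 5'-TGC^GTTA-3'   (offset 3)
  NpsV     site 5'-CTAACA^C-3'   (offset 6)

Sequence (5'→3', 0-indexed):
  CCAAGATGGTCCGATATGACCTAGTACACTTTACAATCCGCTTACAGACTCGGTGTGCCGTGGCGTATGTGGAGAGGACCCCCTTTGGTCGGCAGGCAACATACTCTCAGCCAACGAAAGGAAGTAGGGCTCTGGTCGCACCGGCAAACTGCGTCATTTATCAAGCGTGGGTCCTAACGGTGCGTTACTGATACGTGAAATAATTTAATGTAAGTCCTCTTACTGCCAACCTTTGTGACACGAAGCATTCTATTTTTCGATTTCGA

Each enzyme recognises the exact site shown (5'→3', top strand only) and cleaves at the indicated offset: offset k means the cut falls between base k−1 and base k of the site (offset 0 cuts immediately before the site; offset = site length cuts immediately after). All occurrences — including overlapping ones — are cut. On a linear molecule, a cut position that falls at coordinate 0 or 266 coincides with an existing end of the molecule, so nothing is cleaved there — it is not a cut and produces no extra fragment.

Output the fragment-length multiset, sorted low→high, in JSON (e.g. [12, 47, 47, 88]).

[83,183]

Scan for sites:
  KluIV (TGCT, off=4): no sites
  CdoVI (TGCGTTA, off=3): starts [180] → cuts [183]
  NpsV (CTAACAC, off=6): no sites

Pooled cuts: [183]

Fragment lengths:
  [0,183): 183 bp
  [183,266): 83 bp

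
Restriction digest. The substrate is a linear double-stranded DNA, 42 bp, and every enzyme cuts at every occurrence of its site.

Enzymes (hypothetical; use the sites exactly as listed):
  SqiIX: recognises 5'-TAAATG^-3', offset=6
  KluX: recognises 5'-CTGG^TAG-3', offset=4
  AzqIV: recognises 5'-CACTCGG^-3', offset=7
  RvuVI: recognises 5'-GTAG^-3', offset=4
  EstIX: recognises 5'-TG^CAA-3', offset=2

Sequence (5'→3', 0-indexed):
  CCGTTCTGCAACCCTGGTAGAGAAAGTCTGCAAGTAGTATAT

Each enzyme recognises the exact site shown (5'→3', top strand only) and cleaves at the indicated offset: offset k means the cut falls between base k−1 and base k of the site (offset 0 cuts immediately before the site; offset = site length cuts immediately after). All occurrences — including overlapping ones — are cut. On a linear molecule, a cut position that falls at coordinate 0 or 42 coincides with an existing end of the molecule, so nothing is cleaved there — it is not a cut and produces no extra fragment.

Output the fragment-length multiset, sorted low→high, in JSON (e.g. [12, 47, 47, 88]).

Scan for sites:
  SqiIX (TAAATG, off=6): no sites
  KluX (CTGGTAG, off=4): starts [13] → cuts [17]
  AzqIV (CACTCGG, off=7): no sites
  RvuVI (GTAG, off=4): starts [16, 33] → cuts [20, 37]
  EstIX (TGCAA, off=2): starts [6, 28] → cuts [8, 30]

All cut coordinates (distinct, sorted): [8, 17, 20, 30, 37]

Fragments:
  [0,8): 8 bp
  [8,17): 9 bp
  [17,20): 3 bp
  [20,30): 10 bp
  [30,37): 7 bp
  [37,42): 5 bp

[3,5,7,8,9,10]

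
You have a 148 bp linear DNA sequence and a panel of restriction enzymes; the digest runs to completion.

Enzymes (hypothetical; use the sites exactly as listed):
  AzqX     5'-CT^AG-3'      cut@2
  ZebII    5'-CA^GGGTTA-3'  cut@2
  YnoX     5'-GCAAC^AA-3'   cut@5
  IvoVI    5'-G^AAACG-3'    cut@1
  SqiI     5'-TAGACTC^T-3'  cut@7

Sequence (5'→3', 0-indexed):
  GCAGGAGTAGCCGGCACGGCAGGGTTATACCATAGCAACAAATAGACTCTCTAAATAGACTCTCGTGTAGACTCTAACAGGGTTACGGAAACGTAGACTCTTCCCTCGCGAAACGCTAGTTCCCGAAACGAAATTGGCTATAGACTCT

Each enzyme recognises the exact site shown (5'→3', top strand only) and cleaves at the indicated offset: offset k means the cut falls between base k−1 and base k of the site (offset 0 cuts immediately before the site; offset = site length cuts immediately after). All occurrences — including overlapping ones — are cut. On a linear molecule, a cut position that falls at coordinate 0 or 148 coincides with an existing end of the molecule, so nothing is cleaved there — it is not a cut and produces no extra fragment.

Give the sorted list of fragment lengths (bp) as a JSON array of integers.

[1,5,7,8,9,10,10,12,12,13,18,21,22]

Per-enzyme occurrences:
  AzqX CTAG/2: at [115] ⇒ [117]
  ZebII CAGGGTTA/2: at [19, 77] ⇒ [21, 79]
  YnoX GCAACAA/5: at [34] ⇒ [39]
  IvoVI GAAACG/1: at [87, 109, 124] ⇒ [88, 110, 125]
  SqiI TAGACTCT/7: at [42, 55, 67, 93, 140] ⇒ [49, 62, 74, 100, 147]

All cut coordinates (distinct, sorted): [21, 39, 49, 62, 74, 79, 88, 100, 110, 117, 125, 147]

Fragment lengths:
  [0,21): 21 bp
  [21,39): 18 bp
  [39,49): 10 bp
  [49,62): 13 bp
  [62,74): 12 bp
  [74,79): 5 bp
  [79,88): 9 bp
  [88,100): 12 bp
  [100,110): 10 bp
  [110,117): 7 bp
  [117,125): 8 bp
  [125,147): 22 bp
  [147,148): 1 bp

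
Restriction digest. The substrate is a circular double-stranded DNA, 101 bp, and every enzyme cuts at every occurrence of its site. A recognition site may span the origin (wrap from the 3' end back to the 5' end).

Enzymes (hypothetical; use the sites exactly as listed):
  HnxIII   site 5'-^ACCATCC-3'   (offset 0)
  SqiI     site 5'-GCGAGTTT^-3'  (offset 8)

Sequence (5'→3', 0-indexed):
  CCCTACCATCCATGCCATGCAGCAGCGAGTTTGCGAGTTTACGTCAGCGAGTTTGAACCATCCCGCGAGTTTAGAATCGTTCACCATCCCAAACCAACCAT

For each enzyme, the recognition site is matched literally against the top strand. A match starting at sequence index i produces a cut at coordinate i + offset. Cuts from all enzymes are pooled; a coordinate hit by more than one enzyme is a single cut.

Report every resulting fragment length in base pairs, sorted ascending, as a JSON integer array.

[2,8,9,10,14,14,16,28]

Site scan:
  HnxIII (ACCATCC, off=0): starts [4, 56, 82, 96] → cuts [4, 56, 82, 96]
  SqiI (GCGAGTTT, off=8): starts [24, 32, 46, 64] → cuts [32, 40, 54, 72]

All cut coordinates (distinct, sorted): [4, 32, 40, 54, 56, 72, 82, 96]

Fragment lengths:
  4→32: 28 bp
  32→40: 8 bp
  40→54: 14 bp
  54→56: 2 bp
  56→72: 16 bp
  72→82: 10 bp
  82→96: 14 bp
  96→4 (wrap): 101-96+4 = 9 bp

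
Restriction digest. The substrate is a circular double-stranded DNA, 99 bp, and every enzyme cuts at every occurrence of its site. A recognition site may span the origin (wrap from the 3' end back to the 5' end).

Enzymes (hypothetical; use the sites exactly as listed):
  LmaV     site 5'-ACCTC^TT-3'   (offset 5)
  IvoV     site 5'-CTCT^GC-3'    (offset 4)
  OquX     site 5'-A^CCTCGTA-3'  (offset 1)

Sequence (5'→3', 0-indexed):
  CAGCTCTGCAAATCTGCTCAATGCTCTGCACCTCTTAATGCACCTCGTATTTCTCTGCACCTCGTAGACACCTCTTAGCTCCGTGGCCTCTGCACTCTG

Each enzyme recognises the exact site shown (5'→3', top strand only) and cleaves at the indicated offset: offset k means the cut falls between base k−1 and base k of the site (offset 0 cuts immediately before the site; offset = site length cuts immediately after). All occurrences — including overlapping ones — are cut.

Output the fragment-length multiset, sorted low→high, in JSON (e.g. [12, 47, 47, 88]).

Site scan:
  LmaV (ACCTCTT, off=5): starts [29, 69] → cuts [34, 74]
  IvoV (CTCTGC, off=4): starts [3, 23, 52, 87, 94] → cuts [7, 27, 56, 91, 98]
  OquX (ACCTCGTA, off=1): starts [41, 58] → cuts [42, 59]

All cut coordinates (distinct, sorted): [7, 27, 34, 42, 56, 59, 74, 91, 98]

Fragment lengths:
  7→27: 20 bp
  27→34: 7 bp
  34→42: 8 bp
  42→56: 14 bp
  56→59: 3 bp
  59→74: 15 bp
  74→91: 17 bp
  91→98: 7 bp
  98→7 (wrap): 99-98+7 = 8 bp

[3,7,7,8,8,14,15,17,20]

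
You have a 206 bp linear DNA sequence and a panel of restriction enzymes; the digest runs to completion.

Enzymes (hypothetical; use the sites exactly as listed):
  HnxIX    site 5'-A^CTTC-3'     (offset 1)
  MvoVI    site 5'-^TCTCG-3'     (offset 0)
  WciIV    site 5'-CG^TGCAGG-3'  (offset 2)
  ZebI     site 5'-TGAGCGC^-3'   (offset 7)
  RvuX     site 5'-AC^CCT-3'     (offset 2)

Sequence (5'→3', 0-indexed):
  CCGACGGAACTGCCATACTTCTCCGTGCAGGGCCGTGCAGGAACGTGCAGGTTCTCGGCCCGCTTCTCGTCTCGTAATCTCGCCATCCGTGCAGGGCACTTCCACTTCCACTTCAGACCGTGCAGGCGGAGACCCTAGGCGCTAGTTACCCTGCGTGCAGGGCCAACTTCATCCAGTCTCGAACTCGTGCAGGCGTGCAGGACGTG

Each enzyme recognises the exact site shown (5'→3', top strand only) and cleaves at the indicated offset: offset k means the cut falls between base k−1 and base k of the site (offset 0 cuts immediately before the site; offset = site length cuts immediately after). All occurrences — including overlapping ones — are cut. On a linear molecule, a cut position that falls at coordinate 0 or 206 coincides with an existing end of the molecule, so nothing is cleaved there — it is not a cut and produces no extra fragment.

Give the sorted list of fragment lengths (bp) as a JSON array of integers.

[5,6,6,6,7,8,8,8,9,10,10,10,10,11,11,11,12,12,13,16,17]

Site scan:
  HnxIX ACTTC/1: at [16, 97, 103, 109, 165] ⇒ [17, 98, 104, 110, 166]
  MvoVI TCTCG/0: at [52, 64, 69, 77, 176] ⇒ [52, 64, 69, 77, 176]
  WciIV CGTGCAGG/2: at [23, 33, 43, 87, 118, 153, 185, 193] ⇒ [25, 35, 45, 89, 120, 155, 187, 195]
  ZebI (TGAGCGC, off=7): no sites
  RvuX ACCCT/2: at [131, 147] ⇒ [133, 149]

Pooled cuts: [17, 25, 35, 45, 52, 64, 69, 77, 89, 98, 104, 110, 120, 133, 149, 155, 166, 176, 187, 195]

Fragments:
  [0,17): 17 bp
  [17,25): 8 bp
  [25,35): 10 bp
  [35,45): 10 bp
  [45,52): 7 bp
  [52,64): 12 bp
  [64,69): 5 bp
  [69,77): 8 bp
  [77,89): 12 bp
  [89,98): 9 bp
  [98,104): 6 bp
  [104,110): 6 bp
  [110,120): 10 bp
  [120,133): 13 bp
  [133,149): 16 bp
  [149,155): 6 bp
  [155,166): 11 bp
  [166,176): 10 bp
  [176,187): 11 bp
  [187,195): 8 bp
  [195,206): 11 bp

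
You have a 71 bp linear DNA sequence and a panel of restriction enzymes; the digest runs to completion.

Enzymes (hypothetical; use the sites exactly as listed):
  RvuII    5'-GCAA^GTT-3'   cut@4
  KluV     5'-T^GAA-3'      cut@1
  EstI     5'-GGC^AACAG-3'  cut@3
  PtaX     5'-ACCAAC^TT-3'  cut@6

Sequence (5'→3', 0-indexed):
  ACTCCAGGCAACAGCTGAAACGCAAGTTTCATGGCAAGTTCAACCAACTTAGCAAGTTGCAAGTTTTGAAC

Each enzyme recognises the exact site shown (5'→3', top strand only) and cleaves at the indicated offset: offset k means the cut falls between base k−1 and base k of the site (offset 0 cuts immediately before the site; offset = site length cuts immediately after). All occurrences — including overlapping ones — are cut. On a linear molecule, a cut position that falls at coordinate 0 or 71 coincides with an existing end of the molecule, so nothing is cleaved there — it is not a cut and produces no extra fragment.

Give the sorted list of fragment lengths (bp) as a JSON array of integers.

Scan for sites:
  RvuII GCAAGTT/4: at [21, 33, 51, 58] ⇒ [25, 37, 55, 62]
  KluV TGAA/1: at [15, 66] ⇒ [16, 67]
  EstI GGCAACAG/3: at [6] ⇒ [9]
  PtaX ACCAACTT/6: at [42] ⇒ [48]

All cut coordinates (distinct, sorted): [9, 16, 25, 37, 48, 55, 62, 67]

Fragment lengths:
  [0,9): 9 bp
  [9,16): 7 bp
  [16,25): 9 bp
  [25,37): 12 bp
  [37,48): 11 bp
  [48,55): 7 bp
  [55,62): 7 bp
  [62,67): 5 bp
  [67,71): 4 bp

[4,5,7,7,7,9,9,11,12]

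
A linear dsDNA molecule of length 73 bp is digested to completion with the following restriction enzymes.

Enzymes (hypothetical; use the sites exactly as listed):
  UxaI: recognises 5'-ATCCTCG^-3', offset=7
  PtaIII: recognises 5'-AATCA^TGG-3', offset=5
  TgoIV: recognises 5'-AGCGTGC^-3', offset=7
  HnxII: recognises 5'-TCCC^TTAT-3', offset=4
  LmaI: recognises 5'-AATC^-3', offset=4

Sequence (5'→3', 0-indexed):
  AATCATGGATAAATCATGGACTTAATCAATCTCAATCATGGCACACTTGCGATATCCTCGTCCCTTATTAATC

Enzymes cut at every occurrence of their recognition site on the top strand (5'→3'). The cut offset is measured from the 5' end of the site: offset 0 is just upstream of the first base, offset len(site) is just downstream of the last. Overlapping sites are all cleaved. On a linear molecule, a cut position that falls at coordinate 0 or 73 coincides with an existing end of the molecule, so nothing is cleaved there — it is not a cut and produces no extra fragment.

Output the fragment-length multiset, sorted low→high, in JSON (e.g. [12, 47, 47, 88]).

[1,1,1,4,4,4,6,9,10,11,22]

Scan for sites:
  UxaI ATCCTCG/7: at [53] ⇒ [60]
  PtaIII AATCATGG/5: at [0, 11, 33] ⇒ [5, 16, 38]
  TgoIV (AGCGTGC, off=7): no sites
  HnxII TCCCTTAT/4: at [60] ⇒ [64]
  LmaI AATC/4: at [0, 11, 23, 27, 33, 69] ⇒ [4, 15, 27, 31, 37] (position 73 is a terminus of the linear molecule — no cut)

All cut coordinates (distinct, sorted): [4, 5, 15, 16, 27, 31, 37, 38, 60, 64]

Fragments:
  [0,4): 4 bp
  [4,5): 1 bp
  [5,15): 10 bp
  [15,16): 1 bp
  [16,27): 11 bp
  [27,31): 4 bp
  [31,37): 6 bp
  [37,38): 1 bp
  [38,60): 22 bp
  [60,64): 4 bp
  [64,73): 9 bp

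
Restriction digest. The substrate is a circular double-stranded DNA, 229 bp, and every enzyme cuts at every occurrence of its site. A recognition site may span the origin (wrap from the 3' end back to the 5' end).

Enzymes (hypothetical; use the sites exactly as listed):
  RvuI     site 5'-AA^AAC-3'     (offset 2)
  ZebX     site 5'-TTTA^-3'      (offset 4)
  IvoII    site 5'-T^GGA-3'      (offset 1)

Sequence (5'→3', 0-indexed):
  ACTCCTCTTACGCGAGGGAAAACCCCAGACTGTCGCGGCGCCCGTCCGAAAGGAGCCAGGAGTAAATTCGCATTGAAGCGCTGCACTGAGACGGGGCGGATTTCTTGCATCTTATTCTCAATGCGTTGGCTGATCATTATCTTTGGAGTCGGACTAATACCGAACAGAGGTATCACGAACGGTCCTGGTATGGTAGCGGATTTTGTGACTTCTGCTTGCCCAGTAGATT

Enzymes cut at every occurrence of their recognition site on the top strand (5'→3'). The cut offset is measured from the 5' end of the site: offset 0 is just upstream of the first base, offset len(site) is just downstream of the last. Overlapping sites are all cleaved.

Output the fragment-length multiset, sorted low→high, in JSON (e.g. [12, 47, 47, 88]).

Per-enzyme occurrences:
  RvuI AAAAC/2: at [18] ⇒ [20]
  ZebX (TTTA, off=4): no sites
  IvoII TGGA/1: at [143] ⇒ [144]

All cut coordinates (distinct, sorted): [20, 144]

Fragments:
  20→144: 124 bp
  144→20 (wrap): 229-144+20 = 105 bp

[105,124]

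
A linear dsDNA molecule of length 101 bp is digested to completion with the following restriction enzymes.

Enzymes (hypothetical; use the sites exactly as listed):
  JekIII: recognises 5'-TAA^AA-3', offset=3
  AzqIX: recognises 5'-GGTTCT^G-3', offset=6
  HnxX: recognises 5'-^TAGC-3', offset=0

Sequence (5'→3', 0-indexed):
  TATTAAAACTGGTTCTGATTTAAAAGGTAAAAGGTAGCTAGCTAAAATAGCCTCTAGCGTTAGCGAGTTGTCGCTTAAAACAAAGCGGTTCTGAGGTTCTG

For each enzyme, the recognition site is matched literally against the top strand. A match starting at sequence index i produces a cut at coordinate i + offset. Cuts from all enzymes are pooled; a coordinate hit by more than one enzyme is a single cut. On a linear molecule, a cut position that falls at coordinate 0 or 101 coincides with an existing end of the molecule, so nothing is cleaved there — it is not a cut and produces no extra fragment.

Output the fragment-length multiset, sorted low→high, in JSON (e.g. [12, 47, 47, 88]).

Site scan:
  JekIII TAAAA/3: at [3, 20, 27, 42, 75] ⇒ [6, 23, 30, 45, 78]
  AzqIX GGTTCTG/6: at [10, 86, 94] ⇒ [16, 92, 100]
  HnxX TAGC/0: at [34, 38, 47, 54, 60] ⇒ [34, 38, 47, 54, 60]

All cut coordinates (distinct, sorted): [6, 16, 23, 30, 34, 38, 45, 47, 54, 60, 78, 92, 100]

Fragment lengths:
  [0,6): 6 bp
  [6,16): 10 bp
  [16,23): 7 bp
  [23,30): 7 bp
  [30,34): 4 bp
  [34,38): 4 bp
  [38,45): 7 bp
  [45,47): 2 bp
  [47,54): 7 bp
  [54,60): 6 bp
  [60,78): 18 bp
  [78,92): 14 bp
  [92,100): 8 bp
  [100,101): 1 bp

[1,2,4,4,6,6,7,7,7,7,8,10,14,18]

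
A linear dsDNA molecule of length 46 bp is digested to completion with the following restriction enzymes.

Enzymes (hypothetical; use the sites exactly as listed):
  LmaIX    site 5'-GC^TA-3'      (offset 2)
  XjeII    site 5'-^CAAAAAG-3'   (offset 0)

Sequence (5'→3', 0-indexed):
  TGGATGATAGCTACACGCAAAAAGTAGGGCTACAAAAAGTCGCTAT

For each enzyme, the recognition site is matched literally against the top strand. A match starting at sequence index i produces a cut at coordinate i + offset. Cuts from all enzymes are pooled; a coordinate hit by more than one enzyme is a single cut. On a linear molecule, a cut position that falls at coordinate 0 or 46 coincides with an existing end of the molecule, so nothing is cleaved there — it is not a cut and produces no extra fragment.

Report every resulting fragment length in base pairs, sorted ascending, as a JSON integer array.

Scan for sites:
  LmaIX GCTA/2: at [9, 28, 41] ⇒ [11, 30, 43]
  XjeII CAAAAAG/0: at [17, 32] ⇒ [17, 32]

Pooled cuts: [11, 17, 30, 32, 43]

Fragment lengths:
  [0,11): 11 bp
  [11,17): 6 bp
  [17,30): 13 bp
  [30,32): 2 bp
  [32,43): 11 bp
  [43,46): 3 bp

[2,3,6,11,11,13]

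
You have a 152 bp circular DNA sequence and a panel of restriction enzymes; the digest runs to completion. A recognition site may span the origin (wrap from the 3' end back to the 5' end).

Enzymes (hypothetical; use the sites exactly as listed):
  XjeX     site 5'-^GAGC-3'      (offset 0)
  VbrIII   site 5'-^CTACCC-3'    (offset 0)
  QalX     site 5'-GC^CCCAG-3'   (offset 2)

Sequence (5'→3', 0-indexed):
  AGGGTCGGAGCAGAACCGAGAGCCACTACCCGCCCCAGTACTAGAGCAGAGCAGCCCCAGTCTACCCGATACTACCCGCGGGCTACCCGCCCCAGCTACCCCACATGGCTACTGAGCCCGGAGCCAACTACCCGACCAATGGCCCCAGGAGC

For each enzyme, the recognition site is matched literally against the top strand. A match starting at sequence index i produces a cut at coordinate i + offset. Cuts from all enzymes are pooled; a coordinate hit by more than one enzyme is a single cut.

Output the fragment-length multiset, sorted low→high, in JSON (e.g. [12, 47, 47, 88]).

[5,5,5,6,6,7,7,7,8,8,10,10,11,11,12,16,18]

Site scan:
  XjeX GAGC/0: at [7, 19, 43, 48, 113, 120, 148] ⇒ [7, 19, 43, 48, 113, 120, 148]
  VbrIII CTACCC/0: at [25, 61, 71, 82, 95, 127] ⇒ [25, 61, 71, 82, 95, 127]
  QalX GCCCCAG/2: at [31, 53, 88, 141] ⇒ [33, 55, 90, 143]

Pooled cuts: [7, 19, 25, 33, 43, 48, 55, 61, 71, 82, 90, 95, 113, 120, 127, 143, 148]

Fragment lengths:
  7→19: 12 bp
  19→25: 6 bp
  25→33: 8 bp
  33→43: 10 bp
  43→48: 5 bp
  48→55: 7 bp
  55→61: 6 bp
  61→71: 10 bp
  71→82: 11 bp
  82→90: 8 bp
  90→95: 5 bp
  95→113: 18 bp
  113→120: 7 bp
  120→127: 7 bp
  127→143: 16 bp
  143→148: 5 bp
  148→7 (wrap): 152-148+7 = 11 bp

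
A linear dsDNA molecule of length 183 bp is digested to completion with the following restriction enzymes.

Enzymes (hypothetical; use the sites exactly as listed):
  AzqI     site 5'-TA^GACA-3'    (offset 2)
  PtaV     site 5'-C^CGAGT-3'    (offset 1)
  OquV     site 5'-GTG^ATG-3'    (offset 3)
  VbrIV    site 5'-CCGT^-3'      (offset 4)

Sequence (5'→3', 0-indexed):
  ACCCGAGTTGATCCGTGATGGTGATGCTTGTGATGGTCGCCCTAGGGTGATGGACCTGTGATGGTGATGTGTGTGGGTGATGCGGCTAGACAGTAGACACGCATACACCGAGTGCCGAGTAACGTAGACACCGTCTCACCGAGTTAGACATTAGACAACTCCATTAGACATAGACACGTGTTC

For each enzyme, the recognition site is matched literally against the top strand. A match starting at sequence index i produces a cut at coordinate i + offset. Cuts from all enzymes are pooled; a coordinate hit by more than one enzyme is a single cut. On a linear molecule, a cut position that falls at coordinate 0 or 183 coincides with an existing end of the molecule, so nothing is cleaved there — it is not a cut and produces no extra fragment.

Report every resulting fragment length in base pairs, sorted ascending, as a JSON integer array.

[1,3,5,6,6,6,7,7,7,7,8,9,9,11,11,11,13,13,13,13,17]

Site scan:
  AzqI (TAGACA, off=2): starts [86, 93, 124, 144, 151, 164, 170] → cuts [88, 95, 126, 146, 153, 166, 172]
  PtaV (CCGAGT, off=1): starts [2, 107, 114, 138] → cuts [3, 108, 115, 139]
  OquV (GTGATG, off=3): starts [14, 20, 29, 46, 57, 63, 76] → cuts [17, 23, 32, 49, 60, 66, 79]
  VbrIV (CCGT, off=4): starts [12, 130] → cuts [16, 134]

Pooled cuts: [3, 16, 17, 23, 32, 49, 60, 66, 79, 88, 95, 108, 115, 126, 134, 139, 146, 153, 166, 172]

Fragments:
  [0,3): 3 bp
  [3,16): 13 bp
  [16,17): 1 bp
  [17,23): 6 bp
  [23,32): 9 bp
  [32,49): 17 bp
  [49,60): 11 bp
  [60,66): 6 bp
  [66,79): 13 bp
  [79,88): 9 bp
  [88,95): 7 bp
  [95,108): 13 bp
  [108,115): 7 bp
  [115,126): 11 bp
  [126,134): 8 bp
  [134,139): 5 bp
  [139,146): 7 bp
  [146,153): 7 bp
  [153,166): 13 bp
  [166,172): 6 bp
  [172,183): 11 bp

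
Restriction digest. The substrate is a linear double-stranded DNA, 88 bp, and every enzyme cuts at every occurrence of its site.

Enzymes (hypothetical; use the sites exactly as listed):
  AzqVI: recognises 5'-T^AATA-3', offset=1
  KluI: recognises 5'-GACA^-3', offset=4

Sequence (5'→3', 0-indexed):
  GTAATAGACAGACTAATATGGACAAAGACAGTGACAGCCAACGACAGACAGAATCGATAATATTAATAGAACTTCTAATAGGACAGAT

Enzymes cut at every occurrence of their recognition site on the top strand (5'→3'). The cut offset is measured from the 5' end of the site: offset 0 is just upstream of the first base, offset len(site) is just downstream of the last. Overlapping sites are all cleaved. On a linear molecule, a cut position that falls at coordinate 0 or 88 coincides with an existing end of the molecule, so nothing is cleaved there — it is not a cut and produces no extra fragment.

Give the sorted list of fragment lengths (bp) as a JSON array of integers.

Site scan:
  AzqVI (TAATA, off=1): starts [1, 13, 57, 63, 75] → cuts [2, 14, 58, 64, 76]
  KluI (GACA, off=4): starts [6, 20, 26, 32, 42, 46, 81] → cuts [10, 24, 30, 36, 46, 50, 85]

All cut coordinates (distinct, sorted): [2, 10, 14, 24, 30, 36, 46, 50, 58, 64, 76, 85]

Fragments:
  [0,2): 2 bp
  [2,10): 8 bp
  [10,14): 4 bp
  [14,24): 10 bp
  [24,30): 6 bp
  [30,36): 6 bp
  [36,46): 10 bp
  [46,50): 4 bp
  [50,58): 8 bp
  [58,64): 6 bp
  [64,76): 12 bp
  [76,85): 9 bp
  [85,88): 3 bp

[2,3,4,4,6,6,6,8,8,9,10,10,12]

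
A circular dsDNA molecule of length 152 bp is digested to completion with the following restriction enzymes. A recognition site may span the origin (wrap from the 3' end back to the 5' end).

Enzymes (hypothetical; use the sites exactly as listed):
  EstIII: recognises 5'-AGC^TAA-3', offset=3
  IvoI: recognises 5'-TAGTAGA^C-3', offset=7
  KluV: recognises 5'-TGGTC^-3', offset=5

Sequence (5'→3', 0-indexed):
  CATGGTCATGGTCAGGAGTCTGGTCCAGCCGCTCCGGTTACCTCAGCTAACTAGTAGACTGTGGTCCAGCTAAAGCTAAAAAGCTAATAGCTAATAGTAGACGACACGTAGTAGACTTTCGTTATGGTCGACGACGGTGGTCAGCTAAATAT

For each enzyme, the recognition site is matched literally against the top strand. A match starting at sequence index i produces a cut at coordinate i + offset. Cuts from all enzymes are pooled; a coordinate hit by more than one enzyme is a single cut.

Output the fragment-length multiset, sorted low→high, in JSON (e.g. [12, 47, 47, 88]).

Scan for sites:
  EstIII (AGCTAA, off=3): starts [44, 67, 73, 81, 88, 142] → cuts [47, 70, 76, 84, 91, 145]
  IvoI (TAGTAGAC, off=7): starts [51, 94, 108] → cuts [58, 101, 115]
  KluV (TGGTC, off=5): starts [2, 8, 20, 61, 124, 137] → cuts [7, 13, 25, 66, 129, 142]

Pooled cuts: [7, 13, 25, 47, 58, 66, 70, 76, 84, 91, 101, 115, 129, 142, 145]

Fragments:
  7→13: 6 bp
  13→25: 12 bp
  25→47: 22 bp
  47→58: 11 bp
  58→66: 8 bp
  66→70: 4 bp
  70→76: 6 bp
  76→84: 8 bp
  84→91: 7 bp
  91→101: 10 bp
  101→115: 14 bp
  115→129: 14 bp
  129→142: 13 bp
  142→145: 3 bp
  145→7 (wrap): 152-145+7 = 14 bp

[3,4,6,6,7,8,8,10,11,12,13,14,14,14,22]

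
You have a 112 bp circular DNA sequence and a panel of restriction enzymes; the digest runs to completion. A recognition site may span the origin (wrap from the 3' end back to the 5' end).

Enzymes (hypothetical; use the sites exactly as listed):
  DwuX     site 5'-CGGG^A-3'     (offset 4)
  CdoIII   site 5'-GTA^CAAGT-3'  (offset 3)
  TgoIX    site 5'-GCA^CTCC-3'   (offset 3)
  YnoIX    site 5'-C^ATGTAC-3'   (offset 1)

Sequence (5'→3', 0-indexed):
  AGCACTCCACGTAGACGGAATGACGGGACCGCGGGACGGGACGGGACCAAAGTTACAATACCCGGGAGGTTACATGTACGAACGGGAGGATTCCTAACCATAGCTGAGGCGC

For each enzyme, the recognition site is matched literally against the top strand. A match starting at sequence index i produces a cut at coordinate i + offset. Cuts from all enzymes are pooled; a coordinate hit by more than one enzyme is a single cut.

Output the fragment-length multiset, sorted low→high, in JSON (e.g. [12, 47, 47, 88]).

[5,5,7,8,13,21,23,30]

Site scan:
  DwuX (CGGGA, off=4): starts [23, 31, 36, 41, 62, 82] → cuts [27, 35, 40, 45, 66, 86]
  CdoIII (GTACAAGT, off=3): no sites
  TgoIX (GCACTCC, off=3): starts [1] → cuts [4]
  YnoIX (CATGTAC, off=1): starts [72] → cuts [73]

Pooled cuts: [4, 27, 35, 40, 45, 66, 73, 86]

Fragments:
  4→27: 23 bp
  27→35: 8 bp
  35→40: 5 bp
  40→45: 5 bp
  45→66: 21 bp
  66→73: 7 bp
  73→86: 13 bp
  86→4 (wrap): 112-86+4 = 30 bp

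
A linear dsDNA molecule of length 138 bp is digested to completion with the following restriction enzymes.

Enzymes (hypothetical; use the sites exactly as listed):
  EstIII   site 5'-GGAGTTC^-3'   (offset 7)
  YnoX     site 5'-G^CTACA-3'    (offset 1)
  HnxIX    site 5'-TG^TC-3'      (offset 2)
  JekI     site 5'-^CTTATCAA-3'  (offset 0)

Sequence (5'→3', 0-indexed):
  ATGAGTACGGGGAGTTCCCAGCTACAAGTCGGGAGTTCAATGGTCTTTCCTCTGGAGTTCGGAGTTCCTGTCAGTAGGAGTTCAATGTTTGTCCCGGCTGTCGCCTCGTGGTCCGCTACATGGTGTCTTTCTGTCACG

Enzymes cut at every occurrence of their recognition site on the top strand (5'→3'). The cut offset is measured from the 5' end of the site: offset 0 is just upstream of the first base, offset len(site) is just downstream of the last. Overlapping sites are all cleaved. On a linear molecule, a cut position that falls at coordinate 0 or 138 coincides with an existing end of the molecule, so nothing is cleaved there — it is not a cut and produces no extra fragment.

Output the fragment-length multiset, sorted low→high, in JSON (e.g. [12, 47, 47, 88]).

Scan for sites:
  EstIII GGAGTTC/7: at [10, 31, 53, 60, 76] ⇒ [17, 38, 60, 67, 83]
  YnoX GCTACA/1: at [20, 114] ⇒ [21, 115]
  HnxIX TGTC/2: at [68, 89, 98, 123, 131] ⇒ [70, 91, 100, 125, 133]
  JekI (CTTATCAA, off=0): no sites

Pooled cuts: [17, 21, 38, 60, 67, 70, 83, 91, 100, 115, 125, 133]

Fragments:
  [0,17): 17 bp
  [17,21): 4 bp
  [21,38): 17 bp
  [38,60): 22 bp
  [60,67): 7 bp
  [67,70): 3 bp
  [70,83): 13 bp
  [83,91): 8 bp
  [91,100): 9 bp
  [100,115): 15 bp
  [115,125): 10 bp
  [125,133): 8 bp
  [133,138): 5 bp

[3,4,5,7,8,8,9,10,13,15,17,17,22]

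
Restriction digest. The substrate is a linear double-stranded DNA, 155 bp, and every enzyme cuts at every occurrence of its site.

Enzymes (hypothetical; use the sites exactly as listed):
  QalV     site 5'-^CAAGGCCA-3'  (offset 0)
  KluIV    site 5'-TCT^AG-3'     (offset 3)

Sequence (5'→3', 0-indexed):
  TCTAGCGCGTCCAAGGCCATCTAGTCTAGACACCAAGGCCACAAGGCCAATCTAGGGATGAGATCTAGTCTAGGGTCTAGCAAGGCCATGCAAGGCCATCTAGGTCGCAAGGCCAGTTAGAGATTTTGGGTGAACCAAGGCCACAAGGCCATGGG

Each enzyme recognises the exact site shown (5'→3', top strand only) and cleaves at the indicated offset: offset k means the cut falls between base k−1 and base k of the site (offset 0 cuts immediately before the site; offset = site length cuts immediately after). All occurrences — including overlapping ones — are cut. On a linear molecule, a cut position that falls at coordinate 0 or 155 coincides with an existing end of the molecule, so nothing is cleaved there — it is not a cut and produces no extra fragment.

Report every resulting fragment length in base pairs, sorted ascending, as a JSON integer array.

Scan for sites:
  QalV CAAGGCCA/0: at [11, 33, 41, 80, 90, 107, 135, 143] ⇒ [11, 33, 41, 80, 90, 107, 135, 143]
  KluIV TCTAG/3: at [0, 19, 24, 50, 63, 68, 75, 98] ⇒ [3, 22, 27, 53, 66, 71, 78, 101]

All cut coordinates (distinct, sorted): [3, 11, 22, 27, 33, 41, 53, 66, 71, 78, 80, 90, 101, 107, 135, 143]

Fragment lengths:
  [0,3): 3 bp
  [3,11): 8 bp
  [11,22): 11 bp
  [22,27): 5 bp
  [27,33): 6 bp
  [33,41): 8 bp
  [41,53): 12 bp
  [53,66): 13 bp
  [66,71): 5 bp
  [71,78): 7 bp
  [78,80): 2 bp
  [80,90): 10 bp
  [90,101): 11 bp
  [101,107): 6 bp
  [107,135): 28 bp
  [135,143): 8 bp
  [143,155): 12 bp

[2,3,5,5,6,6,7,8,8,8,10,11,11,12,12,13,28]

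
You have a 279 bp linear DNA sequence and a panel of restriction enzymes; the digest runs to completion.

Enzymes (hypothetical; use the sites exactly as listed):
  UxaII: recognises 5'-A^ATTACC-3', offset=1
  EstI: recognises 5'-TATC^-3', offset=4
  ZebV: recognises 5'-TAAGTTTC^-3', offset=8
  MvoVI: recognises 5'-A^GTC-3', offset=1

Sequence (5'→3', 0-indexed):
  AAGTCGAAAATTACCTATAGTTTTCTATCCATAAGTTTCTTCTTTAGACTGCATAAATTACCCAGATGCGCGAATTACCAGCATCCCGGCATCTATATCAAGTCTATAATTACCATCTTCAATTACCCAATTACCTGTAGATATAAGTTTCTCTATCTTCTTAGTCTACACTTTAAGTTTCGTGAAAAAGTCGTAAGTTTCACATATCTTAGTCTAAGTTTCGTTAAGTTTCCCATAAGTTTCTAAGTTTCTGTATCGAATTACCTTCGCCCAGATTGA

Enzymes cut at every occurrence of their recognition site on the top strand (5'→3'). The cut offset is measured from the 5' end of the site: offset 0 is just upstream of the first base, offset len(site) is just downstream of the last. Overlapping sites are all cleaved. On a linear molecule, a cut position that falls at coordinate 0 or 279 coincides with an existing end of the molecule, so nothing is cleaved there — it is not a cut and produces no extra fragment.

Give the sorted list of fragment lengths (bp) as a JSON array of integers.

[2,2,2,3,6,6,6,7,7,7,8,8,8,10,10,11,11,12,13,17,17,18,20,20,22,26]

Per-enzyme occurrences:
  UxaII (AATTACC, off=1): starts [8, 55, 72, 107, 120, 128, 258] → cuts [9, 56, 73, 108, 121, 129, 259]
  EstI (TATC, off=4): starts [25, 95, 153, 204, 253] → cuts [29, 99, 157, 208, 257]
  ZebV (TAAGTTTC, off=8): starts [31, 143, 173, 193, 214, 224, 235, 243] → cuts [39, 151, 181, 201, 222, 232, 243, 251]
  MvoVI (AGTC, off=1): starts [1, 100, 162, 188, 210] → cuts [2, 101, 163, 189, 211]

Pooled cuts: [2, 9, 29, 39, 56, 73, 99, 101, 108, 121, 129, 151, 157, 163, 181, 189, 201, 208, 211, 222, 232, 243, 251, 257, 259]

Fragment lengths:
  [0,2): 2 bp
  [2,9): 7 bp
  [9,29): 20 bp
  [29,39): 10 bp
  [39,56): 17 bp
  [56,73): 17 bp
  [73,99): 26 bp
  [99,101): 2 bp
  [101,108): 7 bp
  [108,121): 13 bp
  [121,129): 8 bp
  [129,151): 22 bp
  [151,157): 6 bp
  [157,163): 6 bp
  [163,181): 18 bp
  [181,189): 8 bp
  [189,201): 12 bp
  [201,208): 7 bp
  [208,211): 3 bp
  [211,222): 11 bp
  [222,232): 10 bp
  [232,243): 11 bp
  [243,251): 8 bp
  [251,257): 6 bp
  [257,259): 2 bp
  [259,279): 20 bp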